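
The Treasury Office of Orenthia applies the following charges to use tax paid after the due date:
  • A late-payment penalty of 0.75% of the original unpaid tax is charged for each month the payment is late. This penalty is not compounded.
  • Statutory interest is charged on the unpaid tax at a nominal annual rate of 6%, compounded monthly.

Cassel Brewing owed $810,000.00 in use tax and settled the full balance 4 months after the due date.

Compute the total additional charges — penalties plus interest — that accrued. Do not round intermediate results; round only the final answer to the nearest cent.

$40,621.91

Late-payment penalty: 4 × 0.75% × $810,000.00 = $24,300.00
Interest (6%/yr ÷ 12 = 0.5%/month): $810,000.00 × ((1 + 0.005)^4 − 1) = $16,321.9055…
Penalties + interest = $24,300.0000 + $16,321.9055… = $40,621.91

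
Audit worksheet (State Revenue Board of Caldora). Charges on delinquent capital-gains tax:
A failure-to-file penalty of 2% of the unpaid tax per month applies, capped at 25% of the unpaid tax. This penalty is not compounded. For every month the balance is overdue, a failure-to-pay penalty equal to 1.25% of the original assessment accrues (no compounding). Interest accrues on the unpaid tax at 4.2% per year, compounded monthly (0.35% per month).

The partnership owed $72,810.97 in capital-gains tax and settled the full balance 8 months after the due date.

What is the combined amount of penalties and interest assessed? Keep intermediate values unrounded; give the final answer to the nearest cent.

$20,994.71

Failure-to-file: 8 × 2% × $72,810.97 = $11,649.76… (under the 25% cap)
Failure-to-pay penalty: 8 × 1.25% × $72,810.97 = $7,281.10…
Interest: $72,810.97 × ((1 + 0.0035)^8 − 1) = $72,810.97 × 0.0283454… = $2,063.8569…
Penalties + interest = $18,930.8522 + $2,063.8569… = $20,994.71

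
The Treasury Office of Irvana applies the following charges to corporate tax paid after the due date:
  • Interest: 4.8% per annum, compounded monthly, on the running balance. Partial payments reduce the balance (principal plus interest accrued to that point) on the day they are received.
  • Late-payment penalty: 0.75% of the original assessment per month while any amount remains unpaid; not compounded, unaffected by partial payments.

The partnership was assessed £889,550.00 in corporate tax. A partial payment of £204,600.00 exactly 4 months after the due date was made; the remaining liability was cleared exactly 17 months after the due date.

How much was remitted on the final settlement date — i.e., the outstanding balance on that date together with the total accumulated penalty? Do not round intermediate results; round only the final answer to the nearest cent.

Monthly rate = 4.8% ÷ 12 = 0.4%
Balance at month 4: £889,550.0000 × (1 + 0.004)^4 = £903,868.4248…
After £204,600.00 payment: £903,868.4248… − £204,600.00 = £699,268.4248…
Balance at month 17: £699,268.4248… × (1 + 0.004)^13 = £736,515.9982…
Penalty: 17 × 0.75% × £889,550.00 = £113,417.63…
Final settlement = outstanding balance + penalty = £736,515.9982… + £113,417.63… = £849,933.62

£849,933.62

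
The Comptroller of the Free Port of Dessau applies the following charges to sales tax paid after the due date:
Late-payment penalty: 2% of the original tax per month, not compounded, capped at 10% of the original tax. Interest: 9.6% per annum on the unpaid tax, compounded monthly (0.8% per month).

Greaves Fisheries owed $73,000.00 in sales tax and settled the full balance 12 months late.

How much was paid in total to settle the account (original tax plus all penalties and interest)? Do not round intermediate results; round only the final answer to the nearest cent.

Penalty (uncapped): 12 × 2% × $73,000.00 = $17,520.00; cap = 10% × $73,000.00 = $7,300.00 → penalty = $7,300.00
Interest: $73,000.00 × ((1 + 0.008)^12 − 1) = $73,000.00 × 0.1003387… = $7,324.7246…
Total = $73,000.00 + $7,300.0000 + $7,324.7246… = $87,624.72

$87,624.72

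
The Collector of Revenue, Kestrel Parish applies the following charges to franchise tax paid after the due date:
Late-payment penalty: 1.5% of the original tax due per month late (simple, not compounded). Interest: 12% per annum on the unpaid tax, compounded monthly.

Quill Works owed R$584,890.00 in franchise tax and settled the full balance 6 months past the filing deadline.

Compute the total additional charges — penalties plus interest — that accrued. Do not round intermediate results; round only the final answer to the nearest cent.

Late-payment penalty = 1.5% × R$584,890.00 × 6 mo = R$52,640.10
Interest (12%/yr ÷ 12 = 1%/month): R$584,890.00 × ((1 + 0.01)^6 − 1) = R$35,982.5209…
Penalties + interest = R$52,640.1000 + R$35,982.5209… = R$88,622.62

R$88,622.62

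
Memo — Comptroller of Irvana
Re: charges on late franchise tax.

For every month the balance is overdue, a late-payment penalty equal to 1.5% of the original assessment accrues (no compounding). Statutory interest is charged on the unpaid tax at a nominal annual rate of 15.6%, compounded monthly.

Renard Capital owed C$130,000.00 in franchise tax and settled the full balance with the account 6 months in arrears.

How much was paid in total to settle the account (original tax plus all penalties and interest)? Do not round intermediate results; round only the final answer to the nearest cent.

C$152,175.32

Late-payment penalty: 6 × 1.5% × C$130,000.00 = C$11,700.00
Interest (15.6%/yr ÷ 12 = 1.3%/month): C$130,000.00 × ((1 + 0.013)^6 − 1) = C$10,475.3182…
Total = C$130,000.00 + C$11,700.0000 + C$10,475.3182… = C$152,175.32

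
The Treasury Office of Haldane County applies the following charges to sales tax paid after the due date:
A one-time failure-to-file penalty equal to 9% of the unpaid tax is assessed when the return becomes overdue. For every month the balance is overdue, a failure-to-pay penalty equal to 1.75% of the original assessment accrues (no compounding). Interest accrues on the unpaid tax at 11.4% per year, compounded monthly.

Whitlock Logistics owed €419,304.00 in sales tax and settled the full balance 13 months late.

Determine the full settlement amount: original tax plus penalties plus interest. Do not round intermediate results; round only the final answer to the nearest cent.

Failure-to-file penalty: 9% × €419,304.00 = €37,737.36
Failure-to-pay penalty = 1.75% × €419,304.00 × 13 mo = €95,391.66
Interest (11.4%/yr ÷ 12 = 0.95%/month): €419,304.00 × ((1 + 0.0095)^13 − 1) = €54,841.0359…
Total = €419,304.00 + €133,129.0200 + €54,841.0359… = €607,274.06

€607,274.06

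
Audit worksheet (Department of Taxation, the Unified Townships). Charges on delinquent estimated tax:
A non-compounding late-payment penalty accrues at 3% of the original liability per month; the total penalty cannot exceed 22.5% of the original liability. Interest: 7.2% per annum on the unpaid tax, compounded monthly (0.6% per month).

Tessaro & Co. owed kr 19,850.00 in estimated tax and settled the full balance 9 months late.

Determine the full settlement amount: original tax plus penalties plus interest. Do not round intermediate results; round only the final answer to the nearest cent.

Penalty (uncapped): 9 × 3% × kr 19,850.00 = kr 5,359.50; cap = 22.5% × kr 19,850.00 = kr 4,466.25 → penalty = kr 4,466.25
Interest: kr 19,850.00 × ((1 + 0.006)^9 − 1) = kr 19,850.00 × 0.0553143… = kr 1,097.9890…
Total = kr 19,850.00 + kr 4,466.2500 + kr 1,097.9890… = kr 25,414.24

kr 25,414.24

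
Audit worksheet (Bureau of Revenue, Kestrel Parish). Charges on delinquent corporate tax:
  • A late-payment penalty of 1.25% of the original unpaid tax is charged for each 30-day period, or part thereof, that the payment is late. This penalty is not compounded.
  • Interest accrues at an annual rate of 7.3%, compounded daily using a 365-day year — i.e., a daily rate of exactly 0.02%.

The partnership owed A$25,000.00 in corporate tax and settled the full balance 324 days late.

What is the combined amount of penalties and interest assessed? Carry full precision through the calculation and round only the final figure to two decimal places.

A$5,110.97

Penalty periods: ⌈324/30⌉ = 11; penalty = 11 × 1.25% × A$25,000.00 = A$3,437.50
Interest: A$25,000.00 × ((1 + 0.0002)^324 − 1) = A$25,000.00 × 0.06693870… = A$1,673.4675…
Penalties + interest = A$3,437.5000 + A$1,673.4675… = A$5,110.97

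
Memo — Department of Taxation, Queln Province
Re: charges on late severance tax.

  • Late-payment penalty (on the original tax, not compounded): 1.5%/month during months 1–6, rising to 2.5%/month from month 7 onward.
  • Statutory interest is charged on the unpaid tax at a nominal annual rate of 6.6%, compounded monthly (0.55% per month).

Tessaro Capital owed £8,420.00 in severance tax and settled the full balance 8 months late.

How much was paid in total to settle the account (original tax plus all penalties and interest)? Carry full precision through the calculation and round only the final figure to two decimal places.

£9,976.49

Penalty, months 1–6: 6 × 1.5% × £8,420.00 = £757.80
Penalty, months 7–8: 2 × 2.5% × £8,420.00 = £421.00
Interest: £8,420.00 × ((1 + 0.0055)^8 − 1) = £8,420.00 × 0.0448564… = £377.6907…
Total = £8,420.00 + £1,178.8000 + £377.6907… = £9,976.49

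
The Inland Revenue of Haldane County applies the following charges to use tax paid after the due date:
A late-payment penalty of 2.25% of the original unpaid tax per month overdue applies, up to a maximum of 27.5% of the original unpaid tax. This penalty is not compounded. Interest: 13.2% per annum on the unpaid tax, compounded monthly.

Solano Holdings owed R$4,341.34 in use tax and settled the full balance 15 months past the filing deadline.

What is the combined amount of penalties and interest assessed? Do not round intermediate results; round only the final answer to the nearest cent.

Penalty (uncapped): 15 × 2.25% × R$4,341.34 = R$1,465.20…; cap = 27.5% × R$4,341.34 = R$1,193.87… → penalty = R$1,193.87…
Interest (13.2%/yr ÷ 12 = 1.1%/month): R$4,341.34 × ((1 + 0.011)^15 − 1) = R$774.1959…
Penalties + interest = R$1,193.8685 + R$774.1959… = R$1,968.06

R$1,968.06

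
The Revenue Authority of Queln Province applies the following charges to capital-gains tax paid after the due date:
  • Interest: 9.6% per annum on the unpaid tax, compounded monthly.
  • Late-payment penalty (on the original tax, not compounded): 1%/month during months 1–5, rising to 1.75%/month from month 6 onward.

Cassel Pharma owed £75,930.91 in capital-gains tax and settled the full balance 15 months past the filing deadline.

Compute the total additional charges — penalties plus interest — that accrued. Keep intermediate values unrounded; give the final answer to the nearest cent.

Penalty, months 1–5: 5 × 1% × £75,930.91 = £3,796.55…
Penalty, months 6–15: 10 × 1.75% × £75,930.91 = £13,287.91…
Interest (9.6%/yr ÷ 12 = 0.8%/month): £75,930.91 × ((1 + 0.008)^15 − 1) = £9,640.0859…
Penalties + interest = £17,084.4548… + £9,640.0859… = £26,724.54

£26,724.54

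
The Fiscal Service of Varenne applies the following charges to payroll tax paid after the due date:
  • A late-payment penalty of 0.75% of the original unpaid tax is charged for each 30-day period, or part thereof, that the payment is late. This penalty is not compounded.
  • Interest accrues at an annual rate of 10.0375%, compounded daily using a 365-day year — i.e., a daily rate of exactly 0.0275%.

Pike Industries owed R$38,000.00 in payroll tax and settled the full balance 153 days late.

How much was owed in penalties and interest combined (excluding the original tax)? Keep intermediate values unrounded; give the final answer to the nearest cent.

Penalty periods: ⌈153/30⌉ = 6; penalty = 6 × 0.75% × R$38,000.00 = R$1,710.00
Interest: R$38,000.00 × ((1 + 0.000275)^153 − 1) = R$38,000.00 × 0.04296667… = R$1,632.7333…
Penalties + interest = R$1,710.0000 + R$1,632.7333… = R$3,342.73

R$3,342.73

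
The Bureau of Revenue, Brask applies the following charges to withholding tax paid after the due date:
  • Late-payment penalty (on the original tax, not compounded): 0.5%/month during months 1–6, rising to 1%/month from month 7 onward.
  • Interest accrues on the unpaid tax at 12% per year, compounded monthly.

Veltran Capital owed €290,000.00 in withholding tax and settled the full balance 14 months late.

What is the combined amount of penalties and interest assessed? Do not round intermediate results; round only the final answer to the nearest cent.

€75,247.52

Penalty, months 1–6: 6 × 0.5% × €290,000.00 = €8,700.00
Penalty, months 7–14: 8 × 1% × €290,000.00 = €23,200.00
Interest (12%/yr ÷ 12 = 1%/month): €290,000.00 × ((1 + 0.01)^14 − 1) = €43,347.5218…
Penalties + interest = €31,900.0000 + €43,347.5218… = €75,247.52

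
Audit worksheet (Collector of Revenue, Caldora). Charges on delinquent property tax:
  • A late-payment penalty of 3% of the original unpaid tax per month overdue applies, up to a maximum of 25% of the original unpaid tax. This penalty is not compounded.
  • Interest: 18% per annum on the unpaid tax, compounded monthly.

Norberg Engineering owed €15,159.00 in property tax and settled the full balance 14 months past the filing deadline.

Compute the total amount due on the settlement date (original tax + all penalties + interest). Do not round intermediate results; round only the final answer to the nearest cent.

€22,461.94

Penalty (uncapped): 14 × 3% × €15,159.00 = €6,366.78; cap = 25% × €15,159.00 = €3,789.75 → penalty = €3,789.75
Interest (18%/yr ÷ 12 = 1.5%/month): €15,159.00 × ((1 + 0.015)^14 − 1) = €3,513.1851…
Total = €15,159.00 + €3,789.7500 + €3,513.1851… = €22,461.94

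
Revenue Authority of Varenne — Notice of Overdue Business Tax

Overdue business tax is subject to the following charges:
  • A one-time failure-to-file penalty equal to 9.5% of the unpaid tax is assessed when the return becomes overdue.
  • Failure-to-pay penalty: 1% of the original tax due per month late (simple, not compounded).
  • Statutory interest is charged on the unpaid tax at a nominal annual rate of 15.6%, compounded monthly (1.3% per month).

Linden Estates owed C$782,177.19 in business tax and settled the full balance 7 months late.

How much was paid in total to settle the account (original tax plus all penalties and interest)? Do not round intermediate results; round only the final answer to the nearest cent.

C$985,251.43

Failure-to-file penalty: 9.5% × C$782,177.19 = C$74,306.83…
Failure-to-pay penalty = 1% × C$782,177.19 × 7 mo = C$54,752.40…
Interest: C$782,177.19 × ((1 + 0.013)^7 − 1) = C$782,177.19 × 0.0946269… = C$74,015.0047…
Total = C$782,177.19 + C$129,059.2364… + C$74,015.0047… = C$985,251.43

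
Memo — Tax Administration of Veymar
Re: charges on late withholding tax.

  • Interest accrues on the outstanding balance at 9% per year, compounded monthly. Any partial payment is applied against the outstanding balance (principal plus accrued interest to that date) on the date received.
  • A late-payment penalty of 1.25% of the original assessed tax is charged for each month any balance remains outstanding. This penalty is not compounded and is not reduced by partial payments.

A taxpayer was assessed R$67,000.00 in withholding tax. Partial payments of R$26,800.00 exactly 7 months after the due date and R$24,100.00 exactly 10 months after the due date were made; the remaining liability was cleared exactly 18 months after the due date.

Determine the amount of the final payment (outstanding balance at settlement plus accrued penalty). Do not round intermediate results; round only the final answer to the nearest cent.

R$37,040.01

Monthly rate = 9% ÷ 12 = 0.75%
Balance at month 7: R$67,000.0000 × (1 + 0.0075)^7 = R$70,597.6405…
After R$26,800.00 payment: R$70,597.6405… − R$26,800.00 = R$43,797.6405…
Balance at month 10: R$43,797.6405… × (1 + 0.0075)^3 = R$44,790.4967…
After R$24,100.00 payment: R$44,790.4967… − R$24,100.00 = R$20,690.4967…
Balance at month 18: R$20,690.4967… × (1 + 0.0075)^8 = R$21,965.0075…
Penalty: 18 × 1.25% × R$67,000.00 = R$15,075.00
Final settlement = outstanding balance + penalty = R$21,965.0075… + R$15,075.00 = R$37,040.01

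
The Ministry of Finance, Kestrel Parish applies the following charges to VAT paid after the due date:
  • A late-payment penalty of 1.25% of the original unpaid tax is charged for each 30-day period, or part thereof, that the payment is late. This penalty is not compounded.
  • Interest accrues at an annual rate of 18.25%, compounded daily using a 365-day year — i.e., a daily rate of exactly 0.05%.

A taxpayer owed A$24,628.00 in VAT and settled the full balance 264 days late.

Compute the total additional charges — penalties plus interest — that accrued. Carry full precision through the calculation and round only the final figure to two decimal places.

Penalty periods: ⌈264/30⌉ = 9; penalty = 9 × 1.25% × A$24,628.00 = A$2,770.65
Interest: A$24,628.00 × ((1 + 0.0005)^264 − 1) = A$24,628.00 × 0.14107068… = A$3,474.2886…
Penalties + interest = A$2,770.6500 + A$3,474.2886… = A$6,244.94

A$6,244.94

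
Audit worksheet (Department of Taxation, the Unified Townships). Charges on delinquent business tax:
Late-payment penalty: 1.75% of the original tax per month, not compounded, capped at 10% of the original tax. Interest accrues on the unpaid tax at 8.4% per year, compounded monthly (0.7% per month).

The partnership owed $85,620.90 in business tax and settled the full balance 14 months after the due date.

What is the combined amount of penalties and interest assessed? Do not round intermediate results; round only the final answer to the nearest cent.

Penalty (uncapped): 14 × 1.75% × $85,620.90 = $20,977.12…; cap = 10% × $85,620.90 = $8,562.09 → penalty = $8,562.09
Interest: $85,620.90 × ((1 + 0.007)^14 − 1) = $85,620.90 × 0.1025863… = $8,783.5304…
Penalties + interest = $8,562.0900 + $8,783.5304… = $17,345.62

$17,345.62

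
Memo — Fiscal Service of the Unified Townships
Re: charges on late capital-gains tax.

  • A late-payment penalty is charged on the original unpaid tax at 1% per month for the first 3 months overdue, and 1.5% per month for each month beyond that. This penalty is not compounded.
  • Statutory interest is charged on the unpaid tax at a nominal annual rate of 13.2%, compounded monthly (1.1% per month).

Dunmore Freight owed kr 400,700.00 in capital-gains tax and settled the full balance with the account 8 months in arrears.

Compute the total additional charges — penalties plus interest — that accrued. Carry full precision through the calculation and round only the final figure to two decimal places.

kr 78,722.95

Penalty, months 1–3: 3 × 1% × kr 400,700.00 = kr 12,021.00
Penalty, months 4–8: 5 × 1.5% × kr 400,700.00 = kr 30,052.50
Interest: kr 400,700.00 × ((1 + 0.011)^8 − 1) = kr 400,700.00 × 0.0914636… = kr 36,649.4525…
Penalties + interest = kr 42,073.5000 + kr 36,649.4525… = kr 78,722.95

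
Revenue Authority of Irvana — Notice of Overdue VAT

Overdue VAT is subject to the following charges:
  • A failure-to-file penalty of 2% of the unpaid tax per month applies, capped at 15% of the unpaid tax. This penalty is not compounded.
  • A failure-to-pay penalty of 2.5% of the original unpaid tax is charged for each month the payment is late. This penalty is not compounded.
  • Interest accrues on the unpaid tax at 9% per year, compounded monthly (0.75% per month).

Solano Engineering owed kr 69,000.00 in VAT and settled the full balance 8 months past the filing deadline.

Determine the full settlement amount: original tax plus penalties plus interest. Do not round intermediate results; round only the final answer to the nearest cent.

kr 97,400.32

Failure-to-file: 8 × 2% × kr 69,000.00 = kr 11,040.00, capped at 15% × kr 69,000.00 = kr 10,350.00
Failure-to-pay penalty: 8 × 2.5% × kr 69,000.00 = kr 13,800.00
Interest: kr 69,000.00 × ((1 + 0.0075)^8 − 1) = kr 69,000.00 × 0.0615988… = kr 4,250.3205…
Total = kr 69,000.00 + kr 24,150.0000 + kr 4,250.3205… = kr 97,400.32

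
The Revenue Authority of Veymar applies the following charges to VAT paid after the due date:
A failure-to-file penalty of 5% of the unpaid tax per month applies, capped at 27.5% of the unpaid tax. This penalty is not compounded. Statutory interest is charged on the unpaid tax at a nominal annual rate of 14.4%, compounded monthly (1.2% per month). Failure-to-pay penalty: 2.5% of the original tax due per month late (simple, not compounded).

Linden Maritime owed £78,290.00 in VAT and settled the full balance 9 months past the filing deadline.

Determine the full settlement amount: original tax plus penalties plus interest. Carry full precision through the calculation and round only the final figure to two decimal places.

Failure-to-file: 9 × 5% × £78,290.00 = £35,230.50, capped at 27.5% × £78,290.00 = £21,529.75
Failure-to-pay penalty: 9 × 2.5% × £78,290.00 = £17,615.25
Interest: £78,290.00 × ((1 + 0.012)^9 − 1) = £78,290.00 × 0.1133318… = £8,872.7463…
Total = £78,290.00 + £39,145.0000 + £8,872.7463… = £126,307.75

£126,307.75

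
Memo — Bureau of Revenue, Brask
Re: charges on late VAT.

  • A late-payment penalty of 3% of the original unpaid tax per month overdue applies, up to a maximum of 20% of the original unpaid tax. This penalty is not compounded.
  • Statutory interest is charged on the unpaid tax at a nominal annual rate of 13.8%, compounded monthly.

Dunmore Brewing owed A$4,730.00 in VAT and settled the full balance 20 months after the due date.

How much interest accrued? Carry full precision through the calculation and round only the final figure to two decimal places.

A$1,215.37

Interest (13.8%/yr ÷ 12 = 1.15%/month): A$4,730.00 × ((1 + 0.0115)^20 − 1) = A$1,215.3699…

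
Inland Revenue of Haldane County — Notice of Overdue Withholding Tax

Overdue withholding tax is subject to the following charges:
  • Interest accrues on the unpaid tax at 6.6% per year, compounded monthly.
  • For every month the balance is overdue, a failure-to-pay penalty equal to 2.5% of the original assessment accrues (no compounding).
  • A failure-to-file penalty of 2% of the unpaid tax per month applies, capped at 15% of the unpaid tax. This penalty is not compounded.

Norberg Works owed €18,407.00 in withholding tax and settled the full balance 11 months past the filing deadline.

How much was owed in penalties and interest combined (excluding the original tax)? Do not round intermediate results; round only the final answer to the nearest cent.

Failure-to-file: 11 × 2% × €18,407.00 = €4,049.54, capped at 15% × €18,407.00 = €2,761.05
Failure-to-pay penalty = 2.5% × €18,407.00 × 11 mo = €5,061.93…
Interest (6.6%/yr ÷ 12 = 0.55%/month): €18,407.00 × ((1 + 0.0055)^11 − 1) = €1,144.7591…
Penalties + interest = €7,822.9750 + €1,144.7591… = €8,967.73

€8,967.73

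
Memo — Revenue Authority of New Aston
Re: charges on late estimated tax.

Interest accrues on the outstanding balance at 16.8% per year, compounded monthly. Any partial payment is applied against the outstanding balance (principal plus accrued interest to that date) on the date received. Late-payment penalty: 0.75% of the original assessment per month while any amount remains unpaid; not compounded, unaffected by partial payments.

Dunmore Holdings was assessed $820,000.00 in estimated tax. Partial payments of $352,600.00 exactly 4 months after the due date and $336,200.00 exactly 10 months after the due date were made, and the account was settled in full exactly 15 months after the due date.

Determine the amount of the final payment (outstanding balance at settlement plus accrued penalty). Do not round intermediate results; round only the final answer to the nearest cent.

Monthly rate = 16.8% ÷ 12 = 1.4%
Balance at month 4: $820,000.0000 × (1 + 0.014)^4 = $866,893.3518…
After $352,600.00 payment: $866,893.3518… − $352,600.00 = $514,293.3518…
Balance at month 10: $514,293.3518… × (1 + 0.014)^6 = $559,034.5383…
After $336,200.00 payment: $559,034.5383… − $336,200.00 = $222,834.5383…
Balance at month 15: $222,834.5383… × (1 + 0.014)^5 = $238,875.8691…
Penalty: 15 × 0.75% × $820,000.00 = $92,250.00
Final settlement = outstanding balance + penalty = $238,875.8691… + $92,250.00 = $331,125.87

$331,125.87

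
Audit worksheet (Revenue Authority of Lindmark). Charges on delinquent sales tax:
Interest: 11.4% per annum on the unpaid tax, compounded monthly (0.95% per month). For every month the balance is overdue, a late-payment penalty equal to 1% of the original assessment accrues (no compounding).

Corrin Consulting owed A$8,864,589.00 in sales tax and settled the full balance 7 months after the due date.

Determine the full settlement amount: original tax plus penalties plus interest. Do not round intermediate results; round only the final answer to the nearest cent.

Late-payment penalty: 7 × 1% × A$8,864,589.00 = A$620,521.23
Interest: A$8,864,589.00 × ((1 + 0.0095)^7 − 1) = A$8,864,589.00 × 0.0684255… = A$606,564.3320…
Total = A$8,864,589.00 + A$620,521.2300 + A$606,564.3320… = A$10,091,674.56

A$10,091,674.56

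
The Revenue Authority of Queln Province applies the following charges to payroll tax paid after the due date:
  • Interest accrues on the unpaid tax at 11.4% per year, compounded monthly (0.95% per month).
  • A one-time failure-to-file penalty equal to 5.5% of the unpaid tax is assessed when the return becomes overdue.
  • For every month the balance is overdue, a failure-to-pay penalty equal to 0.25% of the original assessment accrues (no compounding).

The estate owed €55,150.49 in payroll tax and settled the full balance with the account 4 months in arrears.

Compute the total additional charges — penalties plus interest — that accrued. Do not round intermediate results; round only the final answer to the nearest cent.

Failure-to-file penalty: 5.5% × €55,150.49 = €3,033.28…
Failure-to-pay penalty = 0.25% × €55,150.49 × 4 mo = €551.50…
Interest: €55,150.49 × ((1 + 0.0095)^4 − 1) = €55,150.49 × 0.0385449… = €2,125.7722…
Penalties + interest = €3,584.7819… + €2,125.7722… = €5,710.55

€5,710.55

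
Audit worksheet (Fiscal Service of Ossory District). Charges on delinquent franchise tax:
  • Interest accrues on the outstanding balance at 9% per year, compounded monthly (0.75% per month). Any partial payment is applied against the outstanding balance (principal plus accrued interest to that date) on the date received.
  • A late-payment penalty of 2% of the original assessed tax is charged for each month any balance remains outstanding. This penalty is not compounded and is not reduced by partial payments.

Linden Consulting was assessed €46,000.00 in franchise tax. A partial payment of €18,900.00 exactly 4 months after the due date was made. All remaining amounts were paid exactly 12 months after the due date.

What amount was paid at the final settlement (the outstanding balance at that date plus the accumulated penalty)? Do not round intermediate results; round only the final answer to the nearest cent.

Balance at month 4: €46,000.0000 × (1 + 0.0075)^4 = €47,395.6028…
After €18,900.00 payment: €47,395.6028… − €18,900.00 = €28,495.6028…
Balance at month 12: €28,495.6028… × (1 + 0.0075)^8 = €30,250.8991…
Penalty: 12 × 2% × €46,000.00 = €11,040.00
Final settlement = outstanding balance + penalty = €30,250.8991… + €11,040.00 = €41,290.90

€41,290.90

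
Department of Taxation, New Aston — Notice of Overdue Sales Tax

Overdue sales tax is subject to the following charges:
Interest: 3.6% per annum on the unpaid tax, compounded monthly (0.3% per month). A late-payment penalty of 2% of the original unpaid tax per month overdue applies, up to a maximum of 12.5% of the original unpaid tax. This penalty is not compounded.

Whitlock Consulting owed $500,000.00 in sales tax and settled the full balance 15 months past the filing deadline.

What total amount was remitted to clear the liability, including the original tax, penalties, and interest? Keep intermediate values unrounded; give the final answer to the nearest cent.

$585,478.70

Penalty (uncapped): 15 × 2% × $500,000.00 = $150,000.00; cap = 12.5% × $500,000.00 = $62,500.00 → penalty = $62,500.00
Interest: $500,000.00 × ((1 + 0.003)^15 − 1) = $500,000.00 × 0.0459574… = $22,978.6981…
Total = $500,000.00 + $62,500.0000 + $22,978.6981… = $585,478.70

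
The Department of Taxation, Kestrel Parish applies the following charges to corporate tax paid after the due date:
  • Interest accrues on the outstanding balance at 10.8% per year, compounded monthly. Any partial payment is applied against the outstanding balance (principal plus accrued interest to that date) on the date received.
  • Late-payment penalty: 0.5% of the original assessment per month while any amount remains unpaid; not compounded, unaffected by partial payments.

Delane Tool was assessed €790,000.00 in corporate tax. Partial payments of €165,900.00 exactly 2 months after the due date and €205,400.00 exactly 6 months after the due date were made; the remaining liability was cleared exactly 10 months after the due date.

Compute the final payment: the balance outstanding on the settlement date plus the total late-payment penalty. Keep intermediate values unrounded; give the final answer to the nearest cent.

€512,427.02

Monthly rate = 10.8% ÷ 12 = 0.9%
Balance at month 2: €790,000.0000 × (1 + 0.009)^2 = €804,283.9900
After €165,900.00 payment: €804,283.9900 − €165,900.00 = €638,383.9900
Balance at month 6: €638,383.9900 × (1 + 0.009)^4 = €661,677.9340…
After €205,400.00 payment: €661,677.9340… − €205,400.00 = €456,277.9340…
Balance at month 10: €456,277.9340… × (1 + 0.009)^4 = €472,927.0242…
Penalty: 10 × 0.5% × €790,000.00 = €39,500.00
Final settlement = outstanding balance + penalty = €472,927.0242… + €39,500.00 = €512,427.02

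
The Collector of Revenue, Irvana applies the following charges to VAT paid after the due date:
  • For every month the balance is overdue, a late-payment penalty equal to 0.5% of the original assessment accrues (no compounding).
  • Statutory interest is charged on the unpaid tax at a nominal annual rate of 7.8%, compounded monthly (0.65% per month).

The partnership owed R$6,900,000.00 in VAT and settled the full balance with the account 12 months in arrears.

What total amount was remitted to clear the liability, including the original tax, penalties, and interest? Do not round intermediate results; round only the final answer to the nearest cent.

R$7,871,863.69

Late-payment penalty = 0.5% × R$6,900,000.00 × 12 mo = R$414,000.00
Interest: R$6,900,000.00 × ((1 + 0.0065)^12 − 1) = R$6,900,000.00 × 0.0808498… = R$557,863.6915…
Total = R$6,900,000.00 + R$414,000.0000 + R$557,863.6915… = R$7,871,863.69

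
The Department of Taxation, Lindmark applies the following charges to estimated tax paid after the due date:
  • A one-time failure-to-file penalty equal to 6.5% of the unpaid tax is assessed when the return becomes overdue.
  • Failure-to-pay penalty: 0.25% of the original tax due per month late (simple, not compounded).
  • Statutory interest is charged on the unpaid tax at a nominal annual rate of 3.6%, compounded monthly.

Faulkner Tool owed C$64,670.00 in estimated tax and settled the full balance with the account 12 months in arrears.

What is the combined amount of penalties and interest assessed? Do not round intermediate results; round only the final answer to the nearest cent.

Failure-to-file penalty: 6.5% × C$64,670.00 = C$4,203.55
Failure-to-pay penalty = 0.25% × C$64,670.00 × 12 mo = C$1,940.10
Interest (3.6%/yr ÷ 12 = 0.3%/month): C$64,670.00 × ((1 + 0.003)^12 − 1) = C$2,366.9207…
Penalties + interest = C$6,143.6500 + C$2,366.9207… = C$8,510.57

C$8,510.57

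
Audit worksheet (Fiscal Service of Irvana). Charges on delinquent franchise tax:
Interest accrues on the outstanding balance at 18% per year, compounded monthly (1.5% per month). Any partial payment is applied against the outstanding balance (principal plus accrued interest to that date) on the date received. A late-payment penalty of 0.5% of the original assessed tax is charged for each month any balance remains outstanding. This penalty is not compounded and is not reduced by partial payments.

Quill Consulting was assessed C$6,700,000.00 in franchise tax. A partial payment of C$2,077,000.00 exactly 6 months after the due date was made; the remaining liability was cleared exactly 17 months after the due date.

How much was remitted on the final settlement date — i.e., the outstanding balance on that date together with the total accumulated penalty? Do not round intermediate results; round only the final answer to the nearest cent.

Balance at month 6: C$6,700,000.0000 × (1 + 0.015)^6 = C$7,326,069.8684…
After C$2,077,000.00 payment: C$7,326,069.8684… − C$2,077,000.00 = C$5,249,069.8684…
Balance at month 17: C$5,249,069.8684… × (1 + 0.015)^11 = C$6,183,136.2738…
Penalty: 17 × 0.5% × C$6,700,000.00 = C$569,500.00
Final settlement = outstanding balance + penalty = C$6,183,136.2738… + C$569,500.00 = C$6,752,636.27

C$6,752,636.27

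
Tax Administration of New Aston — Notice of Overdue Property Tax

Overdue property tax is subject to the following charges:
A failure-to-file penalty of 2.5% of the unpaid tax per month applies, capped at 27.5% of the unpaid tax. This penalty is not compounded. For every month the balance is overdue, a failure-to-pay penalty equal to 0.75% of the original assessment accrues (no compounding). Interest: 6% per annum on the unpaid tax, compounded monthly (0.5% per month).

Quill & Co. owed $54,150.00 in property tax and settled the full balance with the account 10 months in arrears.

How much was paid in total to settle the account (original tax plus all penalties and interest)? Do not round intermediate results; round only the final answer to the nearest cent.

$74,517.99

Failure-to-file: 10 × 2.5% × $54,150.00 = $13,537.50 (under the 27.5% cap)
Failure-to-pay penalty: 10 × 0.75% × $54,150.00 = $4,061.25
Interest: $54,150.00 × ((1 + 0.005)^10 − 1) = $54,150.00 × 0.0511401… = $2,769.2382…
Total = $54,150.00 + $17,598.7500 + $2,769.2382… = $74,517.99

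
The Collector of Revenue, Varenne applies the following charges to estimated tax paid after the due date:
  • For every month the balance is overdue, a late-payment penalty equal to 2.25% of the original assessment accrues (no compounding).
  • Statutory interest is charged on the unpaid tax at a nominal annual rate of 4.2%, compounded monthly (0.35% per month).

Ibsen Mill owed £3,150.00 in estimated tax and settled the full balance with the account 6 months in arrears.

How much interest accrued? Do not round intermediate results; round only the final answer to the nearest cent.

£66.73

Interest: £3,150.00 × ((1 + 0.0035)^6 − 1) = £3,150.00 × 0.0211846… = £66.7315…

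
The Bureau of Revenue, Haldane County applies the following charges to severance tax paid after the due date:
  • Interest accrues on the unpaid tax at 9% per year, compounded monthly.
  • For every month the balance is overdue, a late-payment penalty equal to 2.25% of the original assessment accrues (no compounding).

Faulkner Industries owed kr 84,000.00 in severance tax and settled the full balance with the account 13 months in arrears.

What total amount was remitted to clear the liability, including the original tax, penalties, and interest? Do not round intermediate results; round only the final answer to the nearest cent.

kr 117,138.88

Late-payment penalty = 2.25% × kr 84,000.00 × 13 mo = kr 24,570.00
Interest (9%/yr ÷ 12 = 0.75%/month): kr 84,000.00 × ((1 + 0.0075)^13 − 1) = kr 8,568.8777…
Total = kr 84,000.00 + kr 24,570.0000 + kr 8,568.8777… = kr 117,138.88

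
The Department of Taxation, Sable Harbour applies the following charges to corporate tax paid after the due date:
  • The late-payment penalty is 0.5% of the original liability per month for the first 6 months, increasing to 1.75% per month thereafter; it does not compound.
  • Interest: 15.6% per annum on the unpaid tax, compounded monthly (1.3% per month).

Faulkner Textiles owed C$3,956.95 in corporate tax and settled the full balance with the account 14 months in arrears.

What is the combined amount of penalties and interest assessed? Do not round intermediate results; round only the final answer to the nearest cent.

Penalty, months 1–6: 6 × 0.5% × C$3,956.95 = C$118.71…
Penalty, months 7–14: 8 × 1.75% × C$3,956.95 = C$553.97…
Interest: C$3,956.95 × ((1 + 0.013)^14 − 1) = C$3,956.95 × 0.1982081… = C$784.2994…
Penalties + interest = C$672.6815 + C$784.2994… = C$1,456.98

C$1,456.98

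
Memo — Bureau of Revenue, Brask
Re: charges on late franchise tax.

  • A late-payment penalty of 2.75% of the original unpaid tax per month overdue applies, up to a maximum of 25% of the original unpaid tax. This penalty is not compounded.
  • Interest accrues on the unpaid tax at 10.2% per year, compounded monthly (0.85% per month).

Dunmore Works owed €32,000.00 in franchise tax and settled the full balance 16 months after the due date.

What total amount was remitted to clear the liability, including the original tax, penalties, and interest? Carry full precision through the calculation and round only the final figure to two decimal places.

€44,640.76

Penalty (uncapped): 16 × 2.75% × €32,000.00 = €14,080.00; cap = 25% × €32,000.00 = €8,000.00 → penalty = €8,000.00
Interest: €32,000.00 × ((1 + 0.0085)^16 − 1) = €32,000.00 × 0.1450236… = €4,640.7554…
Total = €32,000.00 + €8,000.0000 + €4,640.7554… = €44,640.76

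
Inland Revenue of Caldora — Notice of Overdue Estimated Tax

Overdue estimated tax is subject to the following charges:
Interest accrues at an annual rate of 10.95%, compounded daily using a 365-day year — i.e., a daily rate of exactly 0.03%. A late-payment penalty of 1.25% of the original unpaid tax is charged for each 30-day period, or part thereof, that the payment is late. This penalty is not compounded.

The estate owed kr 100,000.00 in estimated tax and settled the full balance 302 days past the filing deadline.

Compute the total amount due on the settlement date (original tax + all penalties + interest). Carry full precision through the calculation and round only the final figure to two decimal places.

kr 123,231.61

Penalty periods: ⌈302/30⌉ = 11; penalty = 11 × 1.25% × kr 100,000.00 = kr 13,750.00
Interest: kr 100,000.00 × ((1 + 0.0003)^302 − 1) = kr 100,000.00 × 0.09481611… = kr 9,481.6110…
Total = kr 100,000.00 + kr 13,750.0000 + kr 9,481.6110… = kr 123,231.61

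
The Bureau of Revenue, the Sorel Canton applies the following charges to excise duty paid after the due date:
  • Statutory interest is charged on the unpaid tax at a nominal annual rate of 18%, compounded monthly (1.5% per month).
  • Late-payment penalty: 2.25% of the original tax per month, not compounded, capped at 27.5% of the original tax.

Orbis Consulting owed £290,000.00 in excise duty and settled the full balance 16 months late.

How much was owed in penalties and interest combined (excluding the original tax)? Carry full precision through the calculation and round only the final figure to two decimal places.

£157,755.81

Penalty (uncapped): 16 × 2.25% × £290,000.00 = £104,400.00; cap = 27.5% × £290,000.00 = £79,750.00 → penalty = £79,750.00
Interest: £290,000.00 × ((1 + 0.015)^16 − 1) = £290,000.00 × 0.2689855… = £78,005.8088…
Penalties + interest = £79,750.0000 + £78,005.8088… = £157,755.81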